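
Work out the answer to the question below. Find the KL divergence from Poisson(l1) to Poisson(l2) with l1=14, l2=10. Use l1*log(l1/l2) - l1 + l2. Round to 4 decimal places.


KL divergence for Poisson:
KL = l1*log(l1/l2) - l1 + l2.
l1 = 14, l2 = 10.
log(14/10) = 0.336472.
l1*log(l1/l2) = 14 * 0.336472 = 4.710611.
KL = 4.710611 - 14 + 10 = 0.7106

0.7106


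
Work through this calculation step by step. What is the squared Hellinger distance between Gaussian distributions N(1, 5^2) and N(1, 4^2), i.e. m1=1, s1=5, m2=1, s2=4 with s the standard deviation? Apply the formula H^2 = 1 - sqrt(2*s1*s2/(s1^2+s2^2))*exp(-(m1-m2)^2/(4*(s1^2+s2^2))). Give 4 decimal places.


Squared Hellinger distance for Gaussians:
H^2 = 1 - sqrt(2*s1*s2/(s1^2+s2^2)) * exp(-(m1-m2)^2/(4*(s1^2+s2^2))).
s1^2 = 25, s2^2 = 16, s1^2+s2^2 = 41.
sqrt(2*5*4/(41)) = 0.98773.
(m1-m2)^2 = (0)^2 = 0.
exp(-0/(4*41)) = exp(0.0) = 1.0.
H^2 = 1 - 0.98773*1.0 = 0.0123

0.0123


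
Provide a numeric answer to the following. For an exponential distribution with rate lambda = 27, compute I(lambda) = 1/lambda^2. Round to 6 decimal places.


Fisher information for exponential: I(lambda) = 1/lambda^2.
lambda = 27, lambda^2 = 729.
I = 1/729 = 0.001372

0.001372


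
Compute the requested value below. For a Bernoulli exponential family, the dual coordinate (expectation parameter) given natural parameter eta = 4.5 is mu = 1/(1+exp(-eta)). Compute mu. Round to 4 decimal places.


Dual coordinate (expectation parameter) for Bernoulli:
mu = 1/(1+exp(-eta)).
eta = 4.5.
exp(-eta) = exp(-4.5) = 0.011109.
mu = 1/(1+0.011109) = 0.9890

0.9890


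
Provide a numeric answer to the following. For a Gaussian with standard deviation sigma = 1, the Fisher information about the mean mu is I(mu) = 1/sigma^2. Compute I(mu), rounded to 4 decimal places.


The Fisher information for the mean of a normal distribution is I(mu) = 1/sigma^2.
sigma = 1, so sigma^2 = 1.
I(mu) = 1/1 = 1.0000

1.0000


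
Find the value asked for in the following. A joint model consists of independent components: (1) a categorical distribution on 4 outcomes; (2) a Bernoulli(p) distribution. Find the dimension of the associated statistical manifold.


The dimension of a statistical manifold equals the number of free
(independent) real parameters of the model. For a product of independent
blocks the parameter counts add.
- categorical on 4 outcomes (probabilities sum to 1): 4-1 = 3.
- Bernoulli (p): 1.
Total = 3 + 1 = 4.
Dimension = 4

4


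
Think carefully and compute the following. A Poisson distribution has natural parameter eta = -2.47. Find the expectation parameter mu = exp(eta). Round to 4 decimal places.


Expectation parameter for Poisson exponential family:
mu = exp(eta).
eta = -2.47.
mu = exp(-2.47) = 0.0846

0.0846


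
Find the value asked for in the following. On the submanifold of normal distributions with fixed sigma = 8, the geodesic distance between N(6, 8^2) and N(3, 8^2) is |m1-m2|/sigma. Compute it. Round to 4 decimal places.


On the fixed-variance normal subfamily, geodesic distance = |m1-m2|/sigma.
|6 - 3| = 3.
sigma = 8.
d = 3/8 = 0.3750

0.3750


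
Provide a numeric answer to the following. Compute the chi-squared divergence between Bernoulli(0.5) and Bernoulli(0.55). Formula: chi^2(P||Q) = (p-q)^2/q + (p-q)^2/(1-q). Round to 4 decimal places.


Chi-squared divergence between Bernoulli distributions:
chi^2 = (p-q)^2/q + (p-q)^2/(1-q).
p = 0.5, q = 0.55, p-q = -0.05.
(p-q)^2 = 0.0025.
term1 = 0.0025/0.55 = 0.004545.
term2 = 0.0025/0.45 = 0.005556.
chi^2 = 0.004545 + 0.005556 = 0.0101

0.0101


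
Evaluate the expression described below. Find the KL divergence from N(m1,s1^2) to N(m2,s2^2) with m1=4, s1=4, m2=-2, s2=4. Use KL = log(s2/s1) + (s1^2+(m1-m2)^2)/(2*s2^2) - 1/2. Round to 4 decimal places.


KL divergence between normal distributions:
KL = log(s2/s1) + (s1^2 + (m1-m2)^2)/(2*s2^2) - 1/2.
log(4/4) = 0.0.
(4^2 + (4--2)^2)/(2*4^2) = (16 + 36)/32 = 1.625.
KL = 0.0 + 1.625 - 0.5 = 1.1250

1.1250


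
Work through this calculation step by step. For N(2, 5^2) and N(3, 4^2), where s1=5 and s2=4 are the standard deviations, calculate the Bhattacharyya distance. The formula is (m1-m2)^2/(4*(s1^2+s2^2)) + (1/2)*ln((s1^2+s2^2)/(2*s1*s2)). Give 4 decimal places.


Bhattacharyya distance between two Gaussians:
DB = (m1-m2)^2/(4*(s1^2+s2^2)) + (1/2)*ln((s1^2+s2^2)/(2*s1*s2)).
(m1-m2)^2 = (-1)^2 = 1.
s1^2+s2^2 = 25 + 16 = 41.
term1 = 1/164 = 0.006098.
term2 = 0.5*ln(41/40.0) = 0.012346.
DB = 0.006098 + 0.012346 = 0.0184

0.0184


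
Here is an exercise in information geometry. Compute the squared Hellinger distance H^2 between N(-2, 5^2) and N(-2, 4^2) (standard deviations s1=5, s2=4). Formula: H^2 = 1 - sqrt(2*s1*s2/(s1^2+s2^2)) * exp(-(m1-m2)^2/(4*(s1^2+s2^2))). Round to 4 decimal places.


Squared Hellinger distance for Gaussians:
H^2 = 1 - sqrt(2*s1*s2/(s1^2+s2^2)) * exp(-(m1-m2)^2/(4*(s1^2+s2^2))).
s1^2 = 25, s2^2 = 16, s1^2+s2^2 = 41.
sqrt(2*5*4/(41)) = 0.98773.
(m1-m2)^2 = (0)^2 = 0.
exp(-0/(4*41)) = exp(0.0) = 1.0.
H^2 = 1 - 0.98773*1.0 = 0.0123

0.0123


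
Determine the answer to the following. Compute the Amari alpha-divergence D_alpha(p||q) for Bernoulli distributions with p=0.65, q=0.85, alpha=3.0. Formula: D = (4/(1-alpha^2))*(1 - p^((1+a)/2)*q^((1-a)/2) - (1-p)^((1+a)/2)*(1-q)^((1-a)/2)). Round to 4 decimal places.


Amari alpha-divergence:
D = (4/(1-alpha^2))*(1 - p^((1+a)/2)*q^((1-a)/2) - (1-p)^((1+a)/2)*(1-q)^((1-a)/2)).
alpha = 3.0, p = 0.65, q = 0.85.
e1 = (1+alpha)/2 = 2.0, e2 = (1-alpha)/2 = -1.0.
t1 = p^e1 * q^e2 = 0.65^2.0 * 0.85^-1.0 = 0.497059.
t2 = (1-p)^e1 * (1-q)^e2 = 0.35^2.0 * 0.15^-1.0 = 0.816667.
4/(1-alpha^2) = -0.5.
D = -0.5*(1 - 0.497059 - 0.816667) = 0.1569

0.1569


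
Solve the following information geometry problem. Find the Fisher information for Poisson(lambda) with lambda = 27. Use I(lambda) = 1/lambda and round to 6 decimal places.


Fisher information for Poisson: I(lambda) = 1/lambda.
lambda = 27.
I(lambda) = 1/27 = 0.037037

0.037037


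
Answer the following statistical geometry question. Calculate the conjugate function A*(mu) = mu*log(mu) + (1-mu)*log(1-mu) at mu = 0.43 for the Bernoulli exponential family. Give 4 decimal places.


Legendre transform for Bernoulli:
A*(mu) = mu*log(mu) + (1-mu)*log(1-mu).
mu = 0.43, 1-mu = 0.57.
mu*log(mu) = 0.43*log(0.43) = -0.362907.
(1-mu)*log(1-mu) = 0.57*log(0.57) = -0.320408.
A* = -0.362907 + -0.320408 = -0.6833

-0.6833


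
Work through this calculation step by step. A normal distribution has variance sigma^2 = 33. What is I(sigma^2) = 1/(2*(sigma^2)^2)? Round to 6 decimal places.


Fisher information for variance: I(sigma^2) = 1/(2*sigma^4).
sigma^2 = 33, so sigma^4 = 1089.
I = 1/(2*1089) = 1/2178 = 0.000459

0.000459


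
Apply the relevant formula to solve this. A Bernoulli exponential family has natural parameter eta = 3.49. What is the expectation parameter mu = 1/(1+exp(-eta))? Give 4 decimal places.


Dual coordinate (expectation parameter) for Bernoulli:
mu = 1/(1+exp(-eta)).
eta = 3.49.
exp(-eta) = exp(-3.49) = 0.030501.
mu = 1/(1+0.030501) = 0.9704

0.9704


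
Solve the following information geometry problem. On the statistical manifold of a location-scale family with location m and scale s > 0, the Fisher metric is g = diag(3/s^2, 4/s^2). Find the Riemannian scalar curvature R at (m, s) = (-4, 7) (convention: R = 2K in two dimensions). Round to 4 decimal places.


The metric has the form g = (A dm^2 + B ds^2)/s^2 with A = 3, B = 4.
Substitute u = sqrt(A/B)*m: g = B*(du^2 + ds^2)/s^2, i.e. B times the
Poincare upper half-plane metric, which has constant Gaussian curvature -1.
Scaling a 2D metric by a constant c divides the Gaussian curvature by c,
so K = -1/B = -1/(4) = -0.2500 everywhere (the point (m, s) = (-4, 7) is irrelevant:
the curvature is constant).
Scalar curvature in dimension 2: R = 2K = -2/(4) = -0.5000.

-0.5000


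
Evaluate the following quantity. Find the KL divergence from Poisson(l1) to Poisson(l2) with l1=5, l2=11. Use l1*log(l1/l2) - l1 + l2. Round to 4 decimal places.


KL divergence for Poisson:
KL = l1*log(l1/l2) - l1 + l2.
l1 = 5, l2 = 11.
log(5/11) = -0.788457.
l1*log(l1/l2) = 5 * -0.788457 = -3.942287.
KL = -3.942287 - 5 + 11 = 2.0577

2.0577


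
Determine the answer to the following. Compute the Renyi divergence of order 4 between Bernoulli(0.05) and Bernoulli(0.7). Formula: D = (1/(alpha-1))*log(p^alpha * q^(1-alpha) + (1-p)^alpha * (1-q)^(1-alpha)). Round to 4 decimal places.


Renyi divergence of order alpha between Bernoulli distributions:
D = (1/(alpha-1))*log(p^alpha * q^(1-alpha) + (1-p)^alpha * (1-q)^(1-alpha)).
alpha = 4, p = 0.05, q = 0.7.
p^alpha * q^(1-alpha) = 0.05^4 * 0.7^-3 = 1.8e-05.
(1-p)^alpha * (1-q)^(1-alpha) = 0.95^4 * 0.3^-3 = 30.166898.
sum = 1.8e-05 + 30.166898 = 30.166916.
D = (1/3)*log(30.166916) = 1.1356

1.1356


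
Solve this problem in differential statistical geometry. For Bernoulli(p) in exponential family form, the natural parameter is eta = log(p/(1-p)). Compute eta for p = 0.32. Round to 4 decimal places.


Natural parameter for Bernoulli: eta = log(p/(1-p)).
p = 0.32, 1-p = 0.68.
p/(1-p) = 0.470588.
eta = log(0.470588) = -0.7538

-0.7538


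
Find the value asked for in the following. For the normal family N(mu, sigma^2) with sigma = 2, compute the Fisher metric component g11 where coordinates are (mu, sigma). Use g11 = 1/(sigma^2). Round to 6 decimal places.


For the 2-parameter normal family, the Fisher metric has:
  g11 = 1/sigma^2, g22 = 2/sigma^2.
sigma = 2, sigma^2 = 4.
g11 = 0.250000

0.250000


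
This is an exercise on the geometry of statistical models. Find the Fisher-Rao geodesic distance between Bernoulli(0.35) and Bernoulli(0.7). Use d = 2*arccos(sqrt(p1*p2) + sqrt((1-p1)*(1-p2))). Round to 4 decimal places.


Geodesic distance on Bernoulli manifold:
d(p1,p2) = 2*arccos(sqrt(p1*p2) + sqrt((1-p1)*(1-p2))).
sqrt(p1*p2) = sqrt(0.35*0.7) = 0.494975.
sqrt((1-p1)*(1-p2)) = sqrt(0.65*0.3) = 0.441588.
arg = 0.494975 + 0.441588 = 0.936563.
d = 2*arccos(0.936563) = 0.7162

0.7162


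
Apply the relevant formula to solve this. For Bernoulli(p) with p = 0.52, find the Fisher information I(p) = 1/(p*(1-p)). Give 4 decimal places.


For Bernoulli(p), Fisher information is I(p) = 1/(p*(1-p)).
p = 0.52, 1-p = 0.48.
p*(1-p) = 0.2496.
I(p) = 1/0.2496 = 4.0064

4.0064


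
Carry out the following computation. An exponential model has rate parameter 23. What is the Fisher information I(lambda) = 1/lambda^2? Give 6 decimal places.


Fisher information for exponential: I(lambda) = 1/lambda^2.
lambda = 23, lambda^2 = 529.
I = 1/529 = 0.001890

0.001890


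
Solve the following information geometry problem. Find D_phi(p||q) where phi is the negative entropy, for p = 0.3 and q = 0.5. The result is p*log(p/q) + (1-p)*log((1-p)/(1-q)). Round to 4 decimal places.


Bregman divergence with negative entropy generator:
D = p*log(p/q) + (1-p)*log((1-p)/(1-q)).
p = 0.3, q = 0.5.
p*log(p/q) = 0.3*log(0.3/0.5) = -0.153248.
(1-p)*log((1-p)/(1-q)) = 0.7*log(0.7/0.5) = 0.235531.
D = -0.153248 + 0.235531 = 0.0823

0.0823


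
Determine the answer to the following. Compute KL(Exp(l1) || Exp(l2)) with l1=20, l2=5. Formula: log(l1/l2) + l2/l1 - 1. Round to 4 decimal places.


KL divergence for exponential family:
KL = log(l1/l2) + l2/l1 - 1.
log(20/5) = 1.386294.
5/20 = 0.25.
KL = 1.386294 + 0.25 - 1 = 0.6363

0.6363


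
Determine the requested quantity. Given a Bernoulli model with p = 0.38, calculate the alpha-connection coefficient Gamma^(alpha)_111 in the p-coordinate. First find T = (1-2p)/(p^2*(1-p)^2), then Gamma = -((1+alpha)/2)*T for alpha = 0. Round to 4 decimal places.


Skewness (Amari-Chentsov) tensor: T = (1-2p)/(p^2*(1-p)^2).
p = 0.38, 1-2p = 0.24, p^2 = 0.1444, (1-p)^2 = 0.3844.
T = 0.24/(0.1444 * 0.3844) = 4.323751.
In the p-coordinate, Gamma^(alpha) = Gamma^(0) - (alpha/2)*T with Gamma^(0) = (1/2)*g'(p) = -T/2,
so Gamma^(alpha) = -((1+alpha)/2)*T.
alpha = 0, -(1+alpha)/2 = -0.5.
Gamma = -0.5 * 4.323751 = -2.1619

-2.1619


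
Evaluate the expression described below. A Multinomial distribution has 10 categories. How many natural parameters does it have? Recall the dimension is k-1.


Exponential family dimension calculation:
For Multinomial with k=10 categories, dim = k-1 = 9.

9


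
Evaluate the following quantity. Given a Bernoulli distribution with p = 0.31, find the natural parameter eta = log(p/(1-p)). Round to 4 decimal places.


Natural parameter for Bernoulli: eta = log(p/(1-p)).
p = 0.31, 1-p = 0.69.
p/(1-p) = 0.449275.
eta = log(0.449275) = -0.8001

-0.8001


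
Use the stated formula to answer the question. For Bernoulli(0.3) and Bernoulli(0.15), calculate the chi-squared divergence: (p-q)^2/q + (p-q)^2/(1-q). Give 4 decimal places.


Chi-squared divergence between Bernoulli distributions:
chi^2 = (p-q)^2/q + (p-q)^2/(1-q).
p = 0.3, q = 0.15, p-q = 0.15.
(p-q)^2 = 0.0225.
term1 = 0.0225/0.15 = 0.15.
term2 = 0.0225/0.85 = 0.026471.
chi^2 = 0.15 + 0.026471 = 0.1765

0.1765


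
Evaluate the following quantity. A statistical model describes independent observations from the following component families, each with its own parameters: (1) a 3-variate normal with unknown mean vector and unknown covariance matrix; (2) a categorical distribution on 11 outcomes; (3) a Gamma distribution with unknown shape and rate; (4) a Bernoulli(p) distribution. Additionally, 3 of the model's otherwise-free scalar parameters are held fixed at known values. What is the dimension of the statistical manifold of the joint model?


The dimension of a statistical manifold equals the number of free
(independent) real parameters of the model. For a product of independent
blocks the parameter counts add.
- 3-variate normal: 3 (mean) + 3*4/2 = 6 (symmetric covariance) = 9.
- categorical on 11 outcomes (probabilities sum to 1): 11-1 = 10.
- Gamma (shape, rate): 2.
- Bernoulli (p): 1.
Total = 9 + 10 + 2 + 1 = 22.
3 parameter(s) fixed at known values: 22 - 3 = 19.
Dimension = 19

19


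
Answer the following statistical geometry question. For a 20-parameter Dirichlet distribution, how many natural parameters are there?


Exponential family dimension calculation:
Dirichlet with 20 components has 20 natural parameters.

20


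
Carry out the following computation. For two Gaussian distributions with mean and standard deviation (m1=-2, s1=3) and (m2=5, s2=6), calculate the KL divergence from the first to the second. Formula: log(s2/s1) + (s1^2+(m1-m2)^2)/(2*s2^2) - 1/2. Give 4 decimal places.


KL divergence between normal distributions:
KL = log(s2/s1) + (s1^2 + (m1-m2)^2)/(2*s2^2) - 1/2.
log(6/3) = 0.693147.
(3^2 + (-2-5)^2)/(2*6^2) = (9 + 49)/72 = 0.805556.
KL = 0.693147 + 0.805556 - 0.5 = 0.9987

0.9987


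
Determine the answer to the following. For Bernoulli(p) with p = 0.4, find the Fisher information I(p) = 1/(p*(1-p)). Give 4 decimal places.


For Bernoulli(p), Fisher information is I(p) = 1/(p*(1-p)).
p = 0.4, 1-p = 0.6.
p*(1-p) = 0.24.
I(p) = 1/0.24 = 4.1667

4.1667


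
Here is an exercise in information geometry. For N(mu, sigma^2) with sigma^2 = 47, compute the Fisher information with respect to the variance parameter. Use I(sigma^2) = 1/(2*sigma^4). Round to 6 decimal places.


Fisher information for variance: I(sigma^2) = 1/(2*sigma^4).
sigma^2 = 47, so sigma^4 = 2209.
I = 1/(2*2209) = 1/4418 = 0.000226

0.000226


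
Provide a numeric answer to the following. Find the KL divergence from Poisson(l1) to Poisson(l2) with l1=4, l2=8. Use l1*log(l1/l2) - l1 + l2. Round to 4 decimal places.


KL divergence for Poisson:
KL = l1*log(l1/l2) - l1 + l2.
l1 = 4, l2 = 8.
log(4/8) = -0.693147.
l1*log(l1/l2) = 4 * -0.693147 = -2.772589.
KL = -2.772589 - 4 + 8 = 1.2274

1.2274


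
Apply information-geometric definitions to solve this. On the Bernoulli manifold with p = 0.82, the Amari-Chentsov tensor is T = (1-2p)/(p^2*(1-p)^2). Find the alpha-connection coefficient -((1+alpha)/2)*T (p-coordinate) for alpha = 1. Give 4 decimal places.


Skewness (Amari-Chentsov) tensor: T = (1-2p)/(p^2*(1-p)^2).
p = 0.82, 1-2p = -0.64, p^2 = 0.6724, (1-p)^2 = 0.0324.
T = -0.64/(0.6724 * 0.0324) = -29.376988.
In the p-coordinate, Gamma^(alpha) = Gamma^(0) - (alpha/2)*T with Gamma^(0) = (1/2)*g'(p) = -T/2,
so Gamma^(alpha) = -((1+alpha)/2)*T.
alpha = 1, -(1+alpha)/2 = -1.0.
Gamma = -1.0 * -29.376988 = 29.3770

29.3770


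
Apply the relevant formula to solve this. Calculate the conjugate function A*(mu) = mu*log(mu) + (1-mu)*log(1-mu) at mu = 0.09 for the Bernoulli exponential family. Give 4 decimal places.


Legendre transform for Bernoulli:
A*(mu) = mu*log(mu) + (1-mu)*log(1-mu).
mu = 0.09, 1-mu = 0.91.
mu*log(mu) = 0.09*log(0.09) = -0.216715.
(1-mu)*log(1-mu) = 0.91*log(0.91) = -0.085823.
A* = -0.216715 + -0.085823 = -0.3025

-0.3025


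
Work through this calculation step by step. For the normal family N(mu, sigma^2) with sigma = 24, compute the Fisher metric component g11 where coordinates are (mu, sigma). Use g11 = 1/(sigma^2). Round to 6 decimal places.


For the 2-parameter normal family, the Fisher metric has:
  g11 = 1/sigma^2, g22 = 2/sigma^2.
sigma = 24, sigma^2 = 576.
g11 = 0.001736

0.001736


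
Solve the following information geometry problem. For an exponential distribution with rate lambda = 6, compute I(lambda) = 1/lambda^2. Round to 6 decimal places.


Fisher information for exponential: I(lambda) = 1/lambda^2.
lambda = 6, lambda^2 = 36.
I = 1/36 = 0.027778

0.027778


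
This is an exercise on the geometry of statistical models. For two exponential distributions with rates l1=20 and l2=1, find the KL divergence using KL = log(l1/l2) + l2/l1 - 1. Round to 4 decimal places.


KL divergence for exponential family:
KL = log(l1/l2) + l2/l1 - 1.
log(20/1) = 2.995732.
1/20 = 0.05.
KL = 2.995732 + 0.05 - 1 = 2.0457

2.0457


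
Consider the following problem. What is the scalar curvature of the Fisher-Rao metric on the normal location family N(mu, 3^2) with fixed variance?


This family has a single free parameter, so its statistical manifold
is 1-dimensional. The Riemann curvature tensor of any 1-dimensional
Riemannian manifold vanishes identically, so R = 0.

0


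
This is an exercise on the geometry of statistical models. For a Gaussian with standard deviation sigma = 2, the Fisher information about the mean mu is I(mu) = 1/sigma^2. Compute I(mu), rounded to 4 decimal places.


The Fisher information for the mean of a normal distribution is I(mu) = 1/sigma^2.
sigma = 2, so sigma^2 = 4.
I(mu) = 1/4 = 0.2500

0.2500


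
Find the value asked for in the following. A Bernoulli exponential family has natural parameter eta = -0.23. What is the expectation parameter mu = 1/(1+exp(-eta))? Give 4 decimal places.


Dual coordinate (expectation parameter) for Bernoulli:
mu = 1/(1+exp(-eta)).
eta = -0.23.
exp(-eta) = exp(0.23) = 1.2586.
mu = 1/(1+1.2586) = 0.4428

0.4428


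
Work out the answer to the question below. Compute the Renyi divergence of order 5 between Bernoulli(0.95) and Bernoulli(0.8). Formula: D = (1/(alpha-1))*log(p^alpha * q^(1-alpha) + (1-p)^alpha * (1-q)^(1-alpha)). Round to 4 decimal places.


Renyi divergence of order alpha between Bernoulli distributions:
D = (1/(alpha-1))*log(p^alpha * q^(1-alpha) + (1-p)^alpha * (1-q)^(1-alpha)).
alpha = 5, p = 0.95, q = 0.8.
p^alpha * q^(1-alpha) = 0.95^5 * 0.8^-4 = 1.889114.
(1-p)^alpha * (1-q)^(1-alpha) = 0.05^5 * 0.2^-4 = 0.000195.
sum = 1.889114 + 0.000195 = 1.889309.
D = (1/4)*log(1.889309) = 0.1591

0.1591


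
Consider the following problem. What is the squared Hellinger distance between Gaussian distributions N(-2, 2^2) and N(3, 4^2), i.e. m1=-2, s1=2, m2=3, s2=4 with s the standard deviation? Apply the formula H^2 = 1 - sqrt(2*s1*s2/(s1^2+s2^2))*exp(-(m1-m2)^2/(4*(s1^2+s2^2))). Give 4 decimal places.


Squared Hellinger distance for Gaussians:
H^2 = 1 - sqrt(2*s1*s2/(s1^2+s2^2)) * exp(-(m1-m2)^2/(4*(s1^2+s2^2))).
s1^2 = 4, s2^2 = 16, s1^2+s2^2 = 20.
sqrt(2*2*4/(20)) = 0.894427.
(m1-m2)^2 = (-5)^2 = 25.
exp(-25/(4*20)) = exp(-0.3125) = 0.731616.
H^2 = 1 - 0.894427*0.731616 = 0.3456

0.3456


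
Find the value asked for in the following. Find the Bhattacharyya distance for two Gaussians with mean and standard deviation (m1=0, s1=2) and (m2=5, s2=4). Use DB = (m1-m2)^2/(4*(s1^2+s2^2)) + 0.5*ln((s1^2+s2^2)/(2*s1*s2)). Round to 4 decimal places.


Bhattacharyya distance between two Gaussians:
DB = (m1-m2)^2/(4*(s1^2+s2^2)) + (1/2)*ln((s1^2+s2^2)/(2*s1*s2)).
(m1-m2)^2 = (-5)^2 = 25.
s1^2+s2^2 = 4 + 16 = 20.
term1 = 25/80 = 0.3125.
term2 = 0.5*ln(20/16.0) = 0.111572.
DB = 0.3125 + 0.111572 = 0.4241

0.4241


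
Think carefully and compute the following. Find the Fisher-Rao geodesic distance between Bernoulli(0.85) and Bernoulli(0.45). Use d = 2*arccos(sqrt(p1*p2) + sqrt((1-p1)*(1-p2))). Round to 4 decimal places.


Geodesic distance on Bernoulli manifold:
d(p1,p2) = 2*arccos(sqrt(p1*p2) + sqrt((1-p1)*(1-p2))).
sqrt(p1*p2) = sqrt(0.85*0.45) = 0.618466.
sqrt((1-p1)*(1-p2)) = sqrt(0.15*0.55) = 0.287228.
arg = 0.618466 + 0.287228 = 0.905694.
d = 2*arccos(0.905694) = 0.8756

0.8756


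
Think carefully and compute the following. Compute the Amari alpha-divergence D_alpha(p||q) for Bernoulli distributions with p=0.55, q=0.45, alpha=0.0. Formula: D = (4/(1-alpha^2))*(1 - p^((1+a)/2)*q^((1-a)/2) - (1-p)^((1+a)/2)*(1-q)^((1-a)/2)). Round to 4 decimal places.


Amari alpha-divergence:
D = (4/(1-alpha^2))*(1 - p^((1+a)/2)*q^((1-a)/2) - (1-p)^((1+a)/2)*(1-q)^((1-a)/2)).
alpha = 0.0, p = 0.55, q = 0.45.
e1 = (1+alpha)/2 = 0.5, e2 = (1-alpha)/2 = 0.5.
t1 = p^e1 * q^e2 = 0.55^0.5 * 0.45^0.5 = 0.497494.
t2 = (1-p)^e1 * (1-q)^e2 = 0.45^0.5 * 0.55^0.5 = 0.497494.
4/(1-alpha^2) = 4.0.
D = 4.0*(1 - 0.497494 - 0.497494) = 0.0201

0.0201


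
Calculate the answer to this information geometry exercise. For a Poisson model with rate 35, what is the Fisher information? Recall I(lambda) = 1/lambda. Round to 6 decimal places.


Fisher information for Poisson: I(lambda) = 1/lambda.
lambda = 35.
I(lambda) = 1/35 = 0.028571

0.028571


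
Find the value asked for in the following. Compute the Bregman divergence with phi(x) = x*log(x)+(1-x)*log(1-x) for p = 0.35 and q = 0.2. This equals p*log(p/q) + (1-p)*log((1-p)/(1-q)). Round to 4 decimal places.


Bregman divergence with negative entropy generator:
D = p*log(p/q) + (1-p)*log((1-p)/(1-q)).
p = 0.35, q = 0.2.
p*log(p/q) = 0.35*log(0.35/0.2) = 0.195866.
(1-p)*log((1-p)/(1-q)) = 0.65*log(0.65/0.8) = -0.134966.
D = 0.195866 + -0.134966 = 0.0609

0.0609


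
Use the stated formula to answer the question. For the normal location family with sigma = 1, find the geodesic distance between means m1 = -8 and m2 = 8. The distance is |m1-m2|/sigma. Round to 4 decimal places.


On the fixed-variance normal subfamily, geodesic distance = |m1-m2|/sigma.
|-8 - 8| = 16.
sigma = 1.
d = 16/1 = 16.0000

16.0000


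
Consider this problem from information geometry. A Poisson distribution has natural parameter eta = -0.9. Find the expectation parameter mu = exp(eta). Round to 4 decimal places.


Expectation parameter for Poisson exponential family:
mu = exp(eta).
eta = -0.9.
mu = exp(-0.9) = 0.4066

0.4066


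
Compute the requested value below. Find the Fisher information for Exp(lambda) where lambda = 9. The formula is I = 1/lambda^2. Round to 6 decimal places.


Fisher information for exponential: I(lambda) = 1/lambda^2.
lambda = 9, lambda^2 = 81.
I = 1/81 = 0.012346

0.012346


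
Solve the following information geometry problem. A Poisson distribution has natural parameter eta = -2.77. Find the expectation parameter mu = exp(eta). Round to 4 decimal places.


Expectation parameter for Poisson exponential family:
mu = exp(eta).
eta = -2.77.
mu = exp(-2.77) = 0.0627

0.0627


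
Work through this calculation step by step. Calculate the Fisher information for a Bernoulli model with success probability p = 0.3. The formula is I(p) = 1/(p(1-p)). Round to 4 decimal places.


For Bernoulli(p), Fisher information is I(p) = 1/(p*(1-p)).
p = 0.3, 1-p = 0.7.
p*(1-p) = 0.21.
I(p) = 1/0.21 = 4.7619

4.7619


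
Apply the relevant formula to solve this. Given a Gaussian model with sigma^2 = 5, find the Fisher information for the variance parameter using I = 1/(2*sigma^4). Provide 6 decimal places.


Fisher information for variance: I(sigma^2) = 1/(2*sigma^4).
sigma^2 = 5, so sigma^4 = 25.
I = 1/(2*25) = 1/50 = 0.020000

0.020000


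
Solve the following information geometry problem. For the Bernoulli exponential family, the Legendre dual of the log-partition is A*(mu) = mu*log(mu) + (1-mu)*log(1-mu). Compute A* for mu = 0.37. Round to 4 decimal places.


Legendre transform for Bernoulli:
A*(mu) = mu*log(mu) + (1-mu)*log(1-mu).
mu = 0.37, 1-mu = 0.63.
mu*log(mu) = 0.37*log(0.37) = -0.367873.
(1-mu)*log(1-mu) = 0.63*log(0.63) = -0.291082.
A* = -0.367873 + -0.291082 = -0.6590

-0.6590


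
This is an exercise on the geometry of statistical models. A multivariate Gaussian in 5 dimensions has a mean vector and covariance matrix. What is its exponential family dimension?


Exponential family dimension calculation:
For 5-dim MVN: mean has 5 params, covariance has 5*6/2 = 15 unique entries.
Total dim = 5 + 15 = 20.

20


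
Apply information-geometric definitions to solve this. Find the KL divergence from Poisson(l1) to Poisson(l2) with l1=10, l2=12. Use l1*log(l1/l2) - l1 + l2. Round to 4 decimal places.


KL divergence for Poisson:
KL = l1*log(l1/l2) - l1 + l2.
l1 = 10, l2 = 12.
log(10/12) = -0.182322.
l1*log(l1/l2) = 10 * -0.182322 = -1.823216.
KL = -1.823216 - 10 + 12 = 0.1768

0.1768


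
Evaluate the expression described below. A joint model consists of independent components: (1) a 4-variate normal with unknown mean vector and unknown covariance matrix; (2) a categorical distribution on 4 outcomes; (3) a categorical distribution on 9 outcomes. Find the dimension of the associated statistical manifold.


The dimension of a statistical manifold equals the number of free
(independent) real parameters of the model. For a product of independent
blocks the parameter counts add.
- 4-variate normal: 4 (mean) + 4*5/2 = 10 (symmetric covariance) = 14.
- categorical on 4 outcomes (probabilities sum to 1): 4-1 = 3.
- categorical on 9 outcomes (probabilities sum to 1): 9-1 = 8.
Total = 14 + 3 + 8 = 25.
Dimension = 25

25


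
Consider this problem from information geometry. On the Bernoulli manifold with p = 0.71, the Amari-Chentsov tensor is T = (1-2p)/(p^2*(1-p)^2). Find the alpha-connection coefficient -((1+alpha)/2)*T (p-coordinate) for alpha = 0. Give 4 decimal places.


Skewness (Amari-Chentsov) tensor: T = (1-2p)/(p^2*(1-p)^2).
p = 0.71, 1-2p = -0.42, p^2 = 0.5041, (1-p)^2 = 0.0841.
T = -0.42/(0.5041 * 0.0841) = -9.906873.
In the p-coordinate, Gamma^(alpha) = Gamma^(0) - (alpha/2)*T with Gamma^(0) = (1/2)*g'(p) = -T/2,
so Gamma^(alpha) = -((1+alpha)/2)*T.
alpha = 0, -(1+alpha)/2 = -0.5.
Gamma = -0.5 * -9.906873 = 4.9534

4.9534


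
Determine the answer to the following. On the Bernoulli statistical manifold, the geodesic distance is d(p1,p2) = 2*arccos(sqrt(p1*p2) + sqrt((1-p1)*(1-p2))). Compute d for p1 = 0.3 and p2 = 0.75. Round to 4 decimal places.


Geodesic distance on Bernoulli manifold:
d(p1,p2) = 2*arccos(sqrt(p1*p2) + sqrt((1-p1)*(1-p2))).
sqrt(p1*p2) = sqrt(0.3*0.75) = 0.474342.
sqrt((1-p1)*(1-p2)) = sqrt(0.7*0.25) = 0.41833.
arg = 0.474342 + 0.41833 = 0.892672.
d = 2*arccos(0.892672) = 0.9351

0.9351


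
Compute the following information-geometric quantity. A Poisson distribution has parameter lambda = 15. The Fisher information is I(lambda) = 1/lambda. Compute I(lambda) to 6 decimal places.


Fisher information for Poisson: I(lambda) = 1/lambda.
lambda = 15.
I(lambda) = 1/15 = 0.066667

0.066667


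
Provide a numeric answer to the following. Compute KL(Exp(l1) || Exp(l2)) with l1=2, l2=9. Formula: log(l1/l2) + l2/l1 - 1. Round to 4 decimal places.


KL divergence for exponential family:
KL = log(l1/l2) + l2/l1 - 1.
log(2/9) = -1.504077.
9/2 = 4.5.
KL = -1.504077 + 4.5 - 1 = 1.9959

1.9959


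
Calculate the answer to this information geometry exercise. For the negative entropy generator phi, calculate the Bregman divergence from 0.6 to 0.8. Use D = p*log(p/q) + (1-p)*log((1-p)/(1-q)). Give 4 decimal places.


Bregman divergence with negative entropy generator:
D = p*log(p/q) + (1-p)*log((1-p)/(1-q)).
p = 0.6, q = 0.8.
p*log(p/q) = 0.6*log(0.6/0.8) = -0.172609.
(1-p)*log((1-p)/(1-q)) = 0.4*log(0.4/0.2) = 0.277259.
D = -0.172609 + 0.277259 = 0.1046

0.1046


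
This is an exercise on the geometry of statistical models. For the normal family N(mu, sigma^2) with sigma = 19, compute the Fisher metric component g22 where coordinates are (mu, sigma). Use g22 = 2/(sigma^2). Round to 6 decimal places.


For the 2-parameter normal family, the Fisher metric has:
  g11 = 1/sigma^2, g22 = 2/sigma^2.
sigma = 19, sigma^2 = 361.
g22 = 0.005540

0.005540


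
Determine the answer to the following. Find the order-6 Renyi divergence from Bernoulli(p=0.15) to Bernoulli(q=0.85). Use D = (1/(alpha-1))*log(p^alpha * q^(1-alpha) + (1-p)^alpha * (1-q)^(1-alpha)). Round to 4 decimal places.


Renyi divergence of order alpha between Bernoulli distributions:
D = (1/(alpha-1))*log(p^alpha * q^(1-alpha) + (1-p)^alpha * (1-q)^(1-alpha)).
alpha = 6, p = 0.15, q = 0.85.
p^alpha * q^(1-alpha) = 0.15^6 * 0.85^-5 = 2.6e-05.
(1-p)^alpha * (1-q)^(1-alpha) = 0.85^6 * 0.15^-5 = 4966.577984.
sum = 2.6e-05 + 4966.577984 = 4966.578009.
D = (1/5)*log(4966.578009) = 1.7021

1.7021


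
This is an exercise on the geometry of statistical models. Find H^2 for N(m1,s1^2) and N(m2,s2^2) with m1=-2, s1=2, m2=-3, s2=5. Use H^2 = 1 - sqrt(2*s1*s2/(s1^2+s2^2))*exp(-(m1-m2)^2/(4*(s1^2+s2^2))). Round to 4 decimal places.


Squared Hellinger distance for Gaussians:
H^2 = 1 - sqrt(2*s1*s2/(s1^2+s2^2)) * exp(-(m1-m2)^2/(4*(s1^2+s2^2))).
s1^2 = 4, s2^2 = 25, s1^2+s2^2 = 29.
sqrt(2*2*5/(29)) = 0.830455.
(m1-m2)^2 = (1)^2 = 1.
exp(-1/(4*29)) = exp(-0.008621) = 0.991416.
H^2 = 1 - 0.830455*0.991416 = 0.1767

0.1767


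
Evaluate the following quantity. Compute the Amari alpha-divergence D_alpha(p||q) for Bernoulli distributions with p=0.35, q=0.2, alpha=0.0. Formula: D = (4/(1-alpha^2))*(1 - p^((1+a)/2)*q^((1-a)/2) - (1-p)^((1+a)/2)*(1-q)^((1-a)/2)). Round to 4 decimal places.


Amari alpha-divergence:
D = (4/(1-alpha^2))*(1 - p^((1+a)/2)*q^((1-a)/2) - (1-p)^((1+a)/2)*(1-q)^((1-a)/2)).
alpha = 0.0, p = 0.35, q = 0.2.
e1 = (1+alpha)/2 = 0.5, e2 = (1-alpha)/2 = 0.5.
t1 = p^e1 * q^e2 = 0.35^0.5 * 0.2^0.5 = 0.264575.
t2 = (1-p)^e1 * (1-q)^e2 = 0.65^0.5 * 0.8^0.5 = 0.72111.
4/(1-alpha^2) = 4.0.
D = 4.0*(1 - 0.264575 - 0.72111) = 0.0573

0.0573


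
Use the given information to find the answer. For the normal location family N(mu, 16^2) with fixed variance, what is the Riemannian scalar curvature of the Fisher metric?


This family has a single free parameter, so its statistical manifold
is 1-dimensional. The Riemann curvature tensor of any 1-dimensional
Riemannian manifold vanishes identically, so R = 0.

0


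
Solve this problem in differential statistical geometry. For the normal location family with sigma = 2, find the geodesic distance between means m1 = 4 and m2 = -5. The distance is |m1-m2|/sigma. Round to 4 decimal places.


On the fixed-variance normal subfamily, geodesic distance = |m1-m2|/sigma.
|4 - -5| = 9.
sigma = 2.
d = 9/2 = 4.5000

4.5000


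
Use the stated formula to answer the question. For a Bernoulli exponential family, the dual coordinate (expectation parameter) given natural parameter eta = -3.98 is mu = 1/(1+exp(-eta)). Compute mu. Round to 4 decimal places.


Dual coordinate (expectation parameter) for Bernoulli:
mu = 1/(1+exp(-eta)).
eta = -3.98.
exp(-eta) = exp(3.98) = 53.517034.
mu = 1/(1+53.517034) = 0.0183

0.0183


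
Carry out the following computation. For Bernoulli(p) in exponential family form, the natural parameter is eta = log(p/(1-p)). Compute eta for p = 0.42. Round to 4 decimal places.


Natural parameter for Bernoulli: eta = log(p/(1-p)).
p = 0.42, 1-p = 0.58.
p/(1-p) = 0.724138.
eta = log(0.724138) = -0.3228

-0.3228


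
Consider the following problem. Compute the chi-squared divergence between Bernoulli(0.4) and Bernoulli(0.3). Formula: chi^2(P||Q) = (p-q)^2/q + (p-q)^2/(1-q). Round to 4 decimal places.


Chi-squared divergence between Bernoulli distributions:
chi^2 = (p-q)^2/q + (p-q)^2/(1-q).
p = 0.4, q = 0.3, p-q = 0.1.
(p-q)^2 = 0.01.
term1 = 0.01/0.3 = 0.033333.
term2 = 0.01/0.7 = 0.014286.
chi^2 = 0.033333 + 0.014286 = 0.0476

0.0476


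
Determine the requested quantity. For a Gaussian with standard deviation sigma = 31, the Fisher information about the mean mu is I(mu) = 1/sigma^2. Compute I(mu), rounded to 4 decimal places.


The Fisher information for the mean of a normal distribution is I(mu) = 1/sigma^2.
sigma = 31, so sigma^2 = 961.
I(mu) = 1/961 = 0.0010

0.0010


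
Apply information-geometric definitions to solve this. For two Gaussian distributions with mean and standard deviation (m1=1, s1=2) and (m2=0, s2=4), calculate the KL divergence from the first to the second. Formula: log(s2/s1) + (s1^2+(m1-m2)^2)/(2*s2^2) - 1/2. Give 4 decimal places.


KL divergence between normal distributions:
KL = log(s2/s1) + (s1^2 + (m1-m2)^2)/(2*s2^2) - 1/2.
log(4/2) = 0.693147.
(2^2 + (1-0)^2)/(2*4^2) = (4 + 1)/32 = 0.15625.
KL = 0.693147 + 0.15625 - 0.5 = 0.3494

0.3494


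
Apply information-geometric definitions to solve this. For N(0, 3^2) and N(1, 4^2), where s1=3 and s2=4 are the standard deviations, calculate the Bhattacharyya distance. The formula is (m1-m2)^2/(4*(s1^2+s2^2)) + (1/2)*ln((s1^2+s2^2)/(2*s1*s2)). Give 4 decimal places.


Bhattacharyya distance between two Gaussians:
DB = (m1-m2)^2/(4*(s1^2+s2^2)) + (1/2)*ln((s1^2+s2^2)/(2*s1*s2)).
(m1-m2)^2 = (-1)^2 = 1.
s1^2+s2^2 = 9 + 16 = 25.
term1 = 1/100 = 0.01.
term2 = 0.5*ln(25/24.0) = 0.020411.
DB = 0.01 + 0.020411 = 0.0304

0.0304


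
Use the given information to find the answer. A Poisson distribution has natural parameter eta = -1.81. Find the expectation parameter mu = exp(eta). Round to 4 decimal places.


Expectation parameter for Poisson exponential family:
mu = exp(eta).
eta = -1.81.
mu = exp(-1.81) = 0.1637

0.1637


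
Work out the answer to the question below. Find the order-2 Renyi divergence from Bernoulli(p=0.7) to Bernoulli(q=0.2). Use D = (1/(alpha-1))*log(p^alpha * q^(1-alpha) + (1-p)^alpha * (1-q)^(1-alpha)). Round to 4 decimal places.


Renyi divergence of order alpha between Bernoulli distributions:
D = (1/(alpha-1))*log(p^alpha * q^(1-alpha) + (1-p)^alpha * (1-q)^(1-alpha)).
alpha = 2, p = 0.7, q = 0.2.
p^alpha * q^(1-alpha) = 0.7^2 * 0.2^-1 = 2.45.
(1-p)^alpha * (1-q)^(1-alpha) = 0.3^2 * 0.8^-1 = 0.1125.
sum = 2.45 + 0.1125 = 2.5625.
D = (1/1)*log(2.5625) = 0.9410

0.9410


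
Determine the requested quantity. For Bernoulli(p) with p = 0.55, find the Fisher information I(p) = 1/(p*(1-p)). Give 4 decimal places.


For Bernoulli(p), Fisher information is I(p) = 1/(p*(1-p)).
p = 0.55, 1-p = 0.45.
p*(1-p) = 0.2475.
I(p) = 1/0.2475 = 4.0404

4.0404


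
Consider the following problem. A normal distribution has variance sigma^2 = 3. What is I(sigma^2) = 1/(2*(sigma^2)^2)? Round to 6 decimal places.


Fisher information for variance: I(sigma^2) = 1/(2*sigma^4).
sigma^2 = 3, so sigma^4 = 9.
I = 1/(2*9) = 1/18 = 0.055556

0.055556


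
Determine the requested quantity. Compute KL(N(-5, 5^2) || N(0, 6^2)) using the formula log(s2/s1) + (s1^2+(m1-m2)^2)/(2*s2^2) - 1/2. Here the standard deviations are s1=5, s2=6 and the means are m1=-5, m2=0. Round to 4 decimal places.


KL divergence between normal distributions:
KL = log(s2/s1) + (s1^2 + (m1-m2)^2)/(2*s2^2) - 1/2.
log(6/5) = 0.182322.
(5^2 + (-5-0)^2)/(2*6^2) = (25 + 25)/72 = 0.694444.
KL = 0.182322 + 0.694444 - 0.5 = 0.3768

0.3768


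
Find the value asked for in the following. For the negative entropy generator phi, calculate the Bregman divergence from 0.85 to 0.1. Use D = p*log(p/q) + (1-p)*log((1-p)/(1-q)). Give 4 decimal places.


Bregman divergence with negative entropy generator:
D = p*log(p/q) + (1-p)*log((1-p)/(1-q)).
p = 0.85, q = 0.1.
p*log(p/q) = 0.85*log(0.85/0.1) = 1.819056.
(1-p)*log((1-p)/(1-q)) = 0.15*log(0.15/0.9) = -0.268764.
D = 1.819056 + -0.268764 = 1.5503

1.5503


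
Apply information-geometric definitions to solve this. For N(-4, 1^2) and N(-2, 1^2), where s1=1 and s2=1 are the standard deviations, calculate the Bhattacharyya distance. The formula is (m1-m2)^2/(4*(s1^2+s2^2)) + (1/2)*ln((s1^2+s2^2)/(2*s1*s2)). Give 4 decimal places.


Bhattacharyya distance between two Gaussians:
DB = (m1-m2)^2/(4*(s1^2+s2^2)) + (1/2)*ln((s1^2+s2^2)/(2*s1*s2)).
(m1-m2)^2 = (-2)^2 = 4.
s1^2+s2^2 = 1 + 1 = 2.
term1 = 4/8 = 0.5.
term2 = 0.5*ln(2/2.0) = 0.0.
DB = 0.5 + 0.0 = 0.5000

0.5000


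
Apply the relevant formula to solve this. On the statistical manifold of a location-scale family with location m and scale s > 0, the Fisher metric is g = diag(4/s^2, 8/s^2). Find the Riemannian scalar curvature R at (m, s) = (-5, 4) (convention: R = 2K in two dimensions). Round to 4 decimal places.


The metric has the form g = (A dm^2 + B ds^2)/s^2 with A = 4, B = 8.
Substitute u = sqrt(A/B)*m: g = B*(du^2 + ds^2)/s^2, i.e. B times the
Poincare upper half-plane metric, which has constant Gaussian curvature -1.
Scaling a 2D metric by a constant c divides the Gaussian curvature by c,
so K = -1/B = -1/(8) = -0.1250 everywhere (the point (m, s) = (-5, 4) is irrelevant:
the curvature is constant).
Scalar curvature in dimension 2: R = 2K = -2/(8) = -0.2500.

-0.2500


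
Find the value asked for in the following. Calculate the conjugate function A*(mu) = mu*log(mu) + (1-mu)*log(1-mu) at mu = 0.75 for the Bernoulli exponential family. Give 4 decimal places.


Legendre transform for Bernoulli:
A*(mu) = mu*log(mu) + (1-mu)*log(1-mu).
mu = 0.75, 1-mu = 0.25.
mu*log(mu) = 0.75*log(0.75) = -0.215762.
(1-mu)*log(1-mu) = 0.25*log(0.25) = -0.346574.
A* = -0.215762 + -0.346574 = -0.5623

-0.5623


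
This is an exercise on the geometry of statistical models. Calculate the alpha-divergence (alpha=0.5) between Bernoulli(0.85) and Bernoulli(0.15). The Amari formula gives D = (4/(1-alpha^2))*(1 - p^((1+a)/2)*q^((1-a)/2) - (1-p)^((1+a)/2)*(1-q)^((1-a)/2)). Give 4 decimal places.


Amari alpha-divergence:
D = (4/(1-alpha^2))*(1 - p^((1+a)/2)*q^((1-a)/2) - (1-p)^((1+a)/2)*(1-q)^((1-a)/2)).
alpha = 0.5, p = 0.85, q = 0.15.
e1 = (1+alpha)/2 = 0.75, e2 = (1-alpha)/2 = 0.25.
t1 = p^e1 * q^e2 = 0.85^0.75 * 0.15^0.25 = 0.550918.
t2 = (1-p)^e1 * (1-q)^e2 = 0.15^0.75 * 0.85^0.25 = 0.231432.
4/(1-alpha^2) = 5.333333.
D = 5.333333*(1 - 0.550918 - 0.231432) = 1.1608

1.1608


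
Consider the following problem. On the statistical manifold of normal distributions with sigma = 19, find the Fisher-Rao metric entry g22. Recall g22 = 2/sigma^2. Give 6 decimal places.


For the 2-parameter normal family, the Fisher metric has:
  g11 = 1/sigma^2, g22 = 2/sigma^2.
sigma = 19, sigma^2 = 361.
g22 = 0.005540

0.005540


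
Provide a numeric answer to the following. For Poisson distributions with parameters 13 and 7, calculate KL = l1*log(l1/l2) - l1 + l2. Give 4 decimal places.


KL divergence for Poisson:
KL = l1*log(l1/l2) - l1 + l2.
l1 = 13, l2 = 7.
log(13/7) = 0.619039.
l1*log(l1/l2) = 13 * 0.619039 = 8.04751.
KL = 8.04751 - 13 + 7 = 2.0475

2.0475


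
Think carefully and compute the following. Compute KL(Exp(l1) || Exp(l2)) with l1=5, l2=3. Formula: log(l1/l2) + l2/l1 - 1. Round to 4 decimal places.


KL divergence for exponential family:
KL = log(l1/l2) + l2/l1 - 1.
log(5/3) = 0.510826.
3/5 = 0.6.
KL = 0.510826 + 0.6 - 1 = 0.1108

0.1108


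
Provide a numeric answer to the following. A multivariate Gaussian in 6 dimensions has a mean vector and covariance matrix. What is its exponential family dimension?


Exponential family dimension calculation:
For 6-dim MVN: mean has 6 params, covariance has 6*7/2 = 21 unique entries.
Total dim = 6 + 21 = 27.

27
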